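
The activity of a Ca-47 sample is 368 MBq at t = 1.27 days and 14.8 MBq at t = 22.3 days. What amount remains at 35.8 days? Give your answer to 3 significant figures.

Over Δt = 22.3 − 1.27 = 21.03 days, the level fell by a factor of 368/14.8 ≈ 24.865.
n = log₂(24.865) ≈ 4.636 half-lives, so t½ = 21.03/4.636 ≈ 4.5362 days.
From t = 22.3 to t = 35.8: 14.8 × (1/2)^((35.8−22.3)/4.5362) ≈ 1.881 MBq.

1.88 MBq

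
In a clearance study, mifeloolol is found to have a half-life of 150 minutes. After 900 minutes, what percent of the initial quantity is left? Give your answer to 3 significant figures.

n = 900/150 ≈ 6 half-lives.
Fraction remaining = (1/2)^6 ≈ 0.015625, i.e. 1.5625%.

1.56%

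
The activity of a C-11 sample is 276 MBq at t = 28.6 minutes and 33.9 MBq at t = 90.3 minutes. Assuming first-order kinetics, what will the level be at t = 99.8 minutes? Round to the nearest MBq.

25 MBq

Over Δt = 90.3 − 28.6 = 61.7 minutes, the level fell by a factor of 276/33.9 ≈ 8.1416.
n = log₂(8.1416) ≈ 3.0253 half-lives, so t½ = 61.7/3.0253 ≈ 20.395 minutes.
From t = 90.3 to t = 99.8: 33.9 × (1/2)^((99.8−90.3)/20.395) ≈ 24.546 MBq.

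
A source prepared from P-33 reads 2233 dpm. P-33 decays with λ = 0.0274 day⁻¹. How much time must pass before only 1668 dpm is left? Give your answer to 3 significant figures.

t½ = ln 2 / λ = 0.69315 / 0.0274 ≈ 25.297 days.
Fraction remaining = 1668/2233 ≈ 0.74698.
n = log₂(2233/1668) = ln(1.3387)/ln 2 ≈ 0.42086 half-lives.
t = n × t½ = 0.42086 × 25.297 ≈ 10.647 days.

10.6 days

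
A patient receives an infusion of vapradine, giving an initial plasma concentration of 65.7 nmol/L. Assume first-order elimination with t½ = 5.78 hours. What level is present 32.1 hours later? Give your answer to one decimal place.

1.4 nmol/L

Number of half-lives: n = 32.1/5.78 ≈ 5.5536.
Remaining = 65.7 × (1/2)^5.5536 = 65.7 × 0.021291 ≈ 1.3988 nmol/L.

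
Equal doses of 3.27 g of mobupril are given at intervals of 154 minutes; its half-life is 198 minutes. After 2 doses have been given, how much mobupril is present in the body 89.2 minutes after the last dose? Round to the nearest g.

The 2 doses were given 243.2, 89.2 minutes ago.
Total = 3.27·(1/2)^(243.2/198) + 3.27·(1/2)^(89.2/198)
      = 1.3957 + 2.3929 ≈ 3.7887 g.

4 g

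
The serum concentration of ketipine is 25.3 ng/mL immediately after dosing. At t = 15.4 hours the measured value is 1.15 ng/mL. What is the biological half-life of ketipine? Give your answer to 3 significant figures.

3.45 hours

A/A₀ = 1.15/25.3 ≈ 0.045455.
n = log₂(22) ≈ 4.4594 half-lives elapsed in 15.4 hours.
t½ = 15.4/4.4594 ≈ 3.4534 hours.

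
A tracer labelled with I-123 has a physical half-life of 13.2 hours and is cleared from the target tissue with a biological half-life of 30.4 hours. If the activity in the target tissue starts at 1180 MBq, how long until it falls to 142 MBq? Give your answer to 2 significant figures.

28 hours

1/t_eff = 1/t_phys + 1/t_biol = 1/13.2 + 1/30.4 = 0.10865 per hour.
t_eff = 13.2 × 30.4 / (13.2 + 30.4) ≈ 9.2037 hours.
n = log₂(1180/142) ≈ 3.0548; t = 3.0548 × 9.2037 ≈ 28.116 hours.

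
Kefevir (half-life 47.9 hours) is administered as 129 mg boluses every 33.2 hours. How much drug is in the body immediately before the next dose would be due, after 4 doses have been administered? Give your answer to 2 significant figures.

The 4 doses were given 132.8, 99.6, 66.4, 33.2 hours ago.
Total = 129·(1/2)^(132.8/47.9) + 129·(1/2)^(99.6/47.9) + 129·(1/2)^(66.4/47.9) + 129·(1/2)^(33.2/47.9)
      = 18.88 + 30.524 + 49.351 + 79.789 ≈ 178.54 mg.

180 mg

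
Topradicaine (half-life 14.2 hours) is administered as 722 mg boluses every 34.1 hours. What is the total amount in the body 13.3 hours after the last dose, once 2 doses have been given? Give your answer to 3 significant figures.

449 mg

The 2 doses were given 47.4, 13.3 hours ago.
Total = 722·(1/2)^(47.4/14.2) + 722·(1/2)^(13.3/14.2)
      = 71.399 + 377.21 ≈ 448.61 mg.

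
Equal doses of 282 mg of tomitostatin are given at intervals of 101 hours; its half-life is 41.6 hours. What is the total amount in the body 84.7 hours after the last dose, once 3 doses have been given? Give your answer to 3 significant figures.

83.9 mg

The 3 doses were given 286.7, 185.7, 84.7 hours ago.
Total = 282·(1/2)^(286.7/41.6) + 282·(1/2)^(185.7/41.6) + 282·(1/2)^(84.7/41.6)
      = 2.3747 + 12.778 + 68.76 ≈ 83.913 mg.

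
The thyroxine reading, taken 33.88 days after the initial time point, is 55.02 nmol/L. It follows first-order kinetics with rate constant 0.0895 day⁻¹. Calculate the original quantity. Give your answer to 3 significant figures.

1140 nmol/L

t½ = ln 2 / k = 0.69315 / 0.0895 ≈ 7.7447 days.
Number of half-lives elapsed: n = 33.88/7.7447 ≈ 4.3746.
A₀ = A × 2^n = 55.02 × 2^4.3746 = 55.02 × 20.744 ≈ 1141.3 nmol/L.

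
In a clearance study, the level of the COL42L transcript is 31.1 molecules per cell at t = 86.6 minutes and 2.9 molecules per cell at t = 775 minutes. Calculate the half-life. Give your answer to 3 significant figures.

Over Δt = 775 − 86.6 = 688.4 minutes, the level fell by a factor of 31.1/2.9 ≈ 10.724.
n = log₂(10.724) ≈ 3.4228 half-lives, so t½ = 688.4/3.4228 ≈ 201.12 minutes.

201 minutes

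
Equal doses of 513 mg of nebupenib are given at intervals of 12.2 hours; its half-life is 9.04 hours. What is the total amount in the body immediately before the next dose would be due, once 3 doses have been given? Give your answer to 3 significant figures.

311 mg

The 3 doses were given 36.6, 24.4, 12.2 hours ago.
Total = 513·(1/2)^(36.6/9.04) + 513·(1/2)^(24.4/9.04) + 513·(1/2)^(12.2/9.04)
      = 30.999 + 78.996 + 201.31 ≈ 311.3 mg.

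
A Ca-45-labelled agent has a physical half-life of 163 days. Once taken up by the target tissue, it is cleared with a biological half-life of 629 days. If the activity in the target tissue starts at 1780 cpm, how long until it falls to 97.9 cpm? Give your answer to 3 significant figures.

542 days

1/t_eff = 1/t_phys + 1/t_biol = 1/163 + 1/629 = 0.0077248 per day.
t_eff = 163 × 629 / (163 + 629) ≈ 129.45 days.
n = log₂(1780/97.9) ≈ 4.1844; t = 4.1844 × 129.45 ≈ 541.69 days.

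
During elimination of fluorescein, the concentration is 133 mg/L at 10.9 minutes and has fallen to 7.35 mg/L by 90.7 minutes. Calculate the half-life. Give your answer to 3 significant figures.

Over Δt = 90.7 − 10.9 = 79.8 minutes, the level fell by a factor of 133/7.35 ≈ 18.095.
n = log₂(18.095) ≈ 4.1775 half-lives, so t½ = 79.8/4.1775 ≈ 19.102 minutes.

19.1 minutes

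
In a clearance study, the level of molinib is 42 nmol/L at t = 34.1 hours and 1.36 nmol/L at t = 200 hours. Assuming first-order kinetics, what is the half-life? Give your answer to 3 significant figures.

Over Δt = 200 − 34.1 = 165.9 hours, the level fell by a factor of 42/1.36 ≈ 30.882.
n = log₂(30.882) ≈ 4.9487 half-lives, so t½ = 165.9/4.9487 ≈ 33.524 hours.

33.5 hours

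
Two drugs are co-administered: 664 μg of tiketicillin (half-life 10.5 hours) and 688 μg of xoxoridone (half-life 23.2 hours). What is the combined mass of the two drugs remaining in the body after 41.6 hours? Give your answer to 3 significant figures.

241 μg

tiketicillin: 664 × (1/2)^(41.6/10.5) = 664 × (1/2)^3.9619 ≈ 42.61 μg.
xoxoridone: 688 × (1/2)^(41.6/23.2) = 688 × (1/2)^1.7931 ≈ 198.52 μg.
Total = 42.61 + 198.52 ≈ 241.13 μg.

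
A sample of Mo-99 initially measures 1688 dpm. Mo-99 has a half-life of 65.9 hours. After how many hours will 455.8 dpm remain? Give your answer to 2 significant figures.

120 hours

Fraction remaining = 455.8/1688 ≈ 0.27002.
n = log₂(1688/455.8) = ln(3.7034)/ln 2 ≈ 1.8888 half-lives.
t = n × t½ = 1.8888 × 65.9 ≈ 124.47 hours.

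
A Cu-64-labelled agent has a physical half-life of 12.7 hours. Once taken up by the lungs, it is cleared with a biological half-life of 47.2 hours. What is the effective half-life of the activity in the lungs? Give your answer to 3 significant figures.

1/t_eff = 1/t_phys + 1/t_biol = 1/12.7 + 1/47.2 = 0.099927 per hour.
t_eff = 12.7 × 47.2 / (12.7 + 47.2) ≈ 10.007 hours.

10.0 hours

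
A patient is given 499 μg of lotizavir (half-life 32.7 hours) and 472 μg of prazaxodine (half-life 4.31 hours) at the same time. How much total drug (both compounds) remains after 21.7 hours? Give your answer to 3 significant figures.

lotizavir: 499 × (1/2)^(21.7/32.7) = 499 × (1/2)^0.66361 ≈ 315.02 μg.
prazaxodine: 472 × (1/2)^(21.7/4.31) = 472 × (1/2)^5.0348 ≈ 14.398 μg.
Total = 315.02 + 14.398 ≈ 329.42 μg.

329 μg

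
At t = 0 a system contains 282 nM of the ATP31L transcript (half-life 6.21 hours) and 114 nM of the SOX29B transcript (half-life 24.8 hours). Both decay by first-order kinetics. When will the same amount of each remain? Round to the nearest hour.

11 hours

Set 282·(1/2)^(t/6.21) = 114·(1/2)^(t/24.8).
Taking log₂: log₂(282/114) = t·(1/6.21 − 1/24.8).
log₂(2.4737) = 1.3067; 1/6.21 − 1/24.8 = 0.12071.
t = 1.3067 / 0.12071 ≈ 10.825 hours.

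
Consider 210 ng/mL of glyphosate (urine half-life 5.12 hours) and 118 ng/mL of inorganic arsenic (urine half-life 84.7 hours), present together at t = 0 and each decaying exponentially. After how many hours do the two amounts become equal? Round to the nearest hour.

5 hours

Set 210·(1/2)^(t/5.12) = 118·(1/2)^(t/84.7).
Taking log₂: log₂(210/118) = t·(1/5.12 − 1/84.7).
log₂(1.7797) = 0.8316; 1/5.12 − 1/84.7 = 0.18351.
t = 0.8316 / 0.18351 ≈ 4.5317 hours.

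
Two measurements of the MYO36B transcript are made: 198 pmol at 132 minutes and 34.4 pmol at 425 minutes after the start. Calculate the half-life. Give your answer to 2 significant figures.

Over Δt = 425 − 132 = 293 minutes, the level fell by a factor of 198/34.4 ≈ 5.7558.
n = log₂(5.7558) ≈ 2.525 half-lives, so t½ = 293/2.525 ≈ 116.04 minutes.

120 minutes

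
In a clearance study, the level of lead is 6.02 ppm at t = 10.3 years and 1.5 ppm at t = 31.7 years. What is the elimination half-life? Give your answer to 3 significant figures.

Over Δt = 31.7 − 10.3 = 21.4 years, the level fell by a factor of 6.02/1.5 ≈ 4.0133.
n = log₂(4.0133) ≈ 2.0048 half-lives, so t½ = 21.4/2.0048 ≈ 10.674 years.

10.7 years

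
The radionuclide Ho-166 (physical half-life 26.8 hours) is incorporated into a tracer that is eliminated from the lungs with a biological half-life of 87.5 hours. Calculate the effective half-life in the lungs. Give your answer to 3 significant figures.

1/t_eff = 1/t_phys + 1/t_biol = 1/26.8 + 1/87.5 = 0.048742 per hour.
t_eff = 26.8 × 87.5 / (26.8 + 87.5) ≈ 20.516 hours.

20.5 hours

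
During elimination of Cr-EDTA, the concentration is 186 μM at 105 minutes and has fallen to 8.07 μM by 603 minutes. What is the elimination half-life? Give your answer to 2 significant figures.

Over Δt = 603 − 105 = 498 minutes, the level fell by a factor of 186/8.07 ≈ 23.048.
n = log₂(23.048) ≈ 4.5266 half-lives, so t½ = 498/4.5266 ≈ 110.02 minutes.

110 minutes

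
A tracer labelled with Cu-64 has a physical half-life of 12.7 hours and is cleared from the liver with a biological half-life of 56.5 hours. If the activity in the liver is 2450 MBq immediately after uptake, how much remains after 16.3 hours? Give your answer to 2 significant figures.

1/t_eff = 1/t_phys + 1/t_biol = 1/12.7 + 1/56.5 = 0.096439 per hour.
t_eff = 12.7 × 56.5 / (12.7 + 56.5) ≈ 10.369 hours.
Remaining = 2450 × (1/2)^(16.3/10.369) = 2450 × (1/2)^1.572 ≈ 824.06 MBq.

820 MBq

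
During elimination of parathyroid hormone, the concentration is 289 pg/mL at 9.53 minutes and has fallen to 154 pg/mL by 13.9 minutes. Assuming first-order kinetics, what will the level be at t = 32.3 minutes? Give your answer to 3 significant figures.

Over Δt = 13.9 − 9.53 = 4.37 minutes, the level fell by a factor of 289/154 ≈ 1.8766.
n = log₂(1.8766) ≈ 0.90814 half-lives, so t½ = 4.37/0.90814 ≈ 4.812 minutes.
From t = 13.9 to t = 32.3: 154 × (1/2)^((32.3−13.9)/4.812) ≈ 10.876 pg/mL.

10.9 pg/mL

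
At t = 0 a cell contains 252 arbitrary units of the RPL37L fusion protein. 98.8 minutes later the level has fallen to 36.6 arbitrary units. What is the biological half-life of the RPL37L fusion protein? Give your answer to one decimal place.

A/A₀ = 36.6/252 ≈ 0.14524.
n = log₂(6.8852) ≈ 2.7835 half-lives elapsed in 98.8 minutes.
t½ = 98.8/2.7835 ≈ 35.495 minutes.

35.5 minutes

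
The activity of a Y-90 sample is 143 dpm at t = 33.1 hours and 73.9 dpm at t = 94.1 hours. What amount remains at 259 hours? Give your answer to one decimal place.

Over Δt = 94.1 − 33.1 = 61 hours, the level fell by a factor of 143/73.9 ≈ 1.935.
n = log₂(1.935) ≈ 0.95237 half-lives, so t½ = 61/0.95237 ≈ 64.051 hours.
From t = 94.1 to t = 259: 73.9 × (1/2)^((259−94.1)/64.051) ≈ 12.406 dpm.

12.4 dpm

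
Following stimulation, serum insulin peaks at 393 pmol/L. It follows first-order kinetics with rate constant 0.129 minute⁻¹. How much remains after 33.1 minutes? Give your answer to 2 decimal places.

5.50 pmol/L

t½ = ln 2 / λ = 0.69315 / 0.129 ≈ 5.3732 minutes.
Number of half-lives: n = 33.1/5.3732 ≈ 6.1602.
Remaining = 393 × (1/2)^6.1602 = 393 × 0.013983 ≈ 5.4954 pmol/L.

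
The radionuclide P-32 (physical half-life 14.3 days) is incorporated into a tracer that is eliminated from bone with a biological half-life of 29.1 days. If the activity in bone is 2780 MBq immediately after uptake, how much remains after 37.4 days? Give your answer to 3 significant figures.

186 MBq

1/t_eff = 1/t_phys + 1/t_biol = 1/14.3 + 1/29.1 = 0.10429 per day.
t_eff = 14.3 × 29.1 / (14.3 + 29.1) ≈ 9.5882 days.
Remaining = 2780 × (1/2)^(37.4/9.5882) = 2780 × (1/2)^3.9006 ≈ 186.14 MBq.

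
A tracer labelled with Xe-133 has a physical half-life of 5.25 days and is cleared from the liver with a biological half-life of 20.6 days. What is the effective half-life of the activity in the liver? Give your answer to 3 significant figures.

4.18 days

1/t_eff = 1/t_phys + 1/t_biol = 1/5.25 + 1/20.6 = 0.23902 per day.
t_eff = 5.25 × 20.6 / (5.25 + 20.6) ≈ 4.1838 days.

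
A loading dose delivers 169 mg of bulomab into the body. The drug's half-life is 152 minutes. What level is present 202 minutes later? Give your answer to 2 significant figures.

Number of half-lives: n = 202/152 ≈ 1.3289.
Remaining = 169 × (1/2)^1.3289 = 169 × 0.39806 ≈ 67.272 mg.

67 mg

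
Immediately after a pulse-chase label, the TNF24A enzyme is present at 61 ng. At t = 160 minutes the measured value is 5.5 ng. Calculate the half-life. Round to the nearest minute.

46 minutes

A/A₀ = 5.5/61 ≈ 0.090164.
n = log₂(11.091) ≈ 3.4713 half-lives elapsed in 160 minutes.
t½ = 160/3.4713 ≈ 46.092 minutes.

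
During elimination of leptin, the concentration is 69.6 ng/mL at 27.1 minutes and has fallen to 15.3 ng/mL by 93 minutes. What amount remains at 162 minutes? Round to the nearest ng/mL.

3 ng/mL

Over Δt = 93 − 27.1 = 65.9 minutes, the level fell by a factor of 69.6/15.3 ≈ 4.549.
n = log₂(4.549) ≈ 2.1856 half-lives, so t½ = 65.9/2.1856 ≈ 30.153 minutes.
From t = 93 to t = 162: 15.3 × (1/2)^((162−93)/30.153) ≈ 3.132 ng/mL.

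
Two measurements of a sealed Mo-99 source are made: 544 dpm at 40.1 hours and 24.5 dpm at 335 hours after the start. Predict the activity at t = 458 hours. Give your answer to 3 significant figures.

6.72 dpm

Over Δt = 335 − 40.1 = 294.9 hours, the level fell by a factor of 544/24.5 ≈ 22.204.
n = log₂(22.204) ≈ 4.4728 half-lives, so t½ = 294.9/4.4728 ≈ 65.933 hours.
From t = 335 to t = 458: 24.5 × (1/2)^((458−335)/65.933) ≈ 6.7233 dpm.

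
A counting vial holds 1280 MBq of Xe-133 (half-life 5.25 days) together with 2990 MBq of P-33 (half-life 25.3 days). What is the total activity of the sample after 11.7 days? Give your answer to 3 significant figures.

2440 MBq

Xe-133: 1280 × (1/2)^(11.7/5.25) = 1280 × (1/2)^2.2286 ≈ 273.11 MBq.
P-33: 2990 × (1/2)^(11.7/25.3) = 2990 × (1/2)^0.46245 ≈ 2170 MBq.
Total = 273.11 + 2170 ≈ 2443.1 MBq.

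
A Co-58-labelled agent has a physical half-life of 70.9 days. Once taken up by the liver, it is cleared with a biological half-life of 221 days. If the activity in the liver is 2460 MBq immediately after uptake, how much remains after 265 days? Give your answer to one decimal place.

1/t_eff = 1/t_phys + 1/t_biol = 1/70.9 + 1/221 = 0.018629 per day.
t_eff = 70.9 × 221 / (70.9 + 221) ≈ 53.679 days.
Remaining = 2460 × (1/2)^(265/53.679) = 2460 × (1/2)^4.9368 ≈ 80.32 MBq.

80.3 MBq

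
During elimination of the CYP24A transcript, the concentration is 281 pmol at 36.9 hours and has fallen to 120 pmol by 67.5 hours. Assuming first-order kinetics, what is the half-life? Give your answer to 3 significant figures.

24.9 hours

Over Δt = 67.5 − 36.9 = 30.6 hours, the level fell by a factor of 281/120 ≈ 2.3417.
n = log₂(2.3417) ≈ 1.2275 half-lives, so t½ = 30.6/1.2275 ≈ 24.928 hours.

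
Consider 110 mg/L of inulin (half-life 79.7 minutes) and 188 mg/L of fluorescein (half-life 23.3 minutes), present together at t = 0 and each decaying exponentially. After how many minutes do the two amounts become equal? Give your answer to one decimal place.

25.5 minutes

Set 110·(1/2)^(t/79.7) = 188·(1/2)^(t/23.3).
Taking log₂: log₂(110/188) = t·(1/79.7 − 1/23.3).
log₂(0.58511) = -0.77323; 1/79.7 − 1/23.3 = -0.030371.
t = -0.77323 / -0.030371 ≈ 25.459 minutes.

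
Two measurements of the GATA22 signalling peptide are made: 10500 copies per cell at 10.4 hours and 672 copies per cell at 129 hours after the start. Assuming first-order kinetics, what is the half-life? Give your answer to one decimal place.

Over Δt = 129 − 10.4 = 118.6 hours, the level fell by a factor of 10500/672 ≈ 15.625.
n = log₂(15.625) ≈ 3.9658 half-lives, so t½ = 118.6/3.9658 ≈ 29.906 hours.

29.9 hours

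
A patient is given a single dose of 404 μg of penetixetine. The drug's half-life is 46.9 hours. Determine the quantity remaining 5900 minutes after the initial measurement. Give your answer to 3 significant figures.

94.5 μg

Convert the elapsed time: 5900 minutes = 98.3333 hours.
Number of half-lives: n = 98.3333/46.9 ≈ 2.0967.
Remaining = 404 × (1/2)^2.0967 = 404 × 0.2338 ≈ 94.455 μg.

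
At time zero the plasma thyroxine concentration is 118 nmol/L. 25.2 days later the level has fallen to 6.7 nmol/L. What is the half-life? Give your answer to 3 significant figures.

6.09 days

A/A₀ = 6.7/118 ≈ 0.05678.
n = log₂(17.612) ≈ 4.1385 half-lives elapsed in 25.2 days.
t½ = 25.2/4.1385 ≈ 6.0892 days.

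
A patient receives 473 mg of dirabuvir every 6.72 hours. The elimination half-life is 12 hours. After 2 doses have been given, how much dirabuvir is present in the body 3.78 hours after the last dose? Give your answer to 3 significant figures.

The 2 doses were given 10.5, 3.78 hours ago.
Total = 473·(1/2)^(10.5/12) + 473·(1/2)^(3.78/12)
      = 257.91 + 380.22 ≈ 638.13 mg.

638 mg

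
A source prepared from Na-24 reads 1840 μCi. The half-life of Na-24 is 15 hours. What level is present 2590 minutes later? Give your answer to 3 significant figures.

Convert the elapsed time: 2590 minutes = 43.1667 hours.
Number of half-lives: n = 43.1667/15 ≈ 2.8778.
Remaining = 1840 × (1/2)^2.8778 = 1840 × 0.13605 ≈ 250.33 μCi.

250 μCi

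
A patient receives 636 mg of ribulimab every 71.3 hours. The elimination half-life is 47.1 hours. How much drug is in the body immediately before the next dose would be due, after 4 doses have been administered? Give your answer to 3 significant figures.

338 mg

The 4 doses were given 285.2, 213.9, 142.6, 71.3 hours ago.
Total = 636·(1/2)^(285.2/47.1) + 636·(1/2)^(213.9/47.1) + 636·(1/2)^(142.6/47.1) + 636·(1/2)^(71.3/47.1)
      = 9.5644 + 27.312 + 77.994 + 222.72 ≈ 337.59 mg.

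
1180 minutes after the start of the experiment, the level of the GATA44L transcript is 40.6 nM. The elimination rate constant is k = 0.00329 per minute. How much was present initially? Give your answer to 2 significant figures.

t½ = ln 2 / k = 0.69315 / 0.00329 ≈ 210.68 minutes.
Number of half-lives elapsed: n = 1180/210.68 ≈ 5.6008.
A₀ = A × 2^n = 40.6 × 2^5.6008 = 40.6 × 48.531 ≈ 1970.4 nM.

2000 nM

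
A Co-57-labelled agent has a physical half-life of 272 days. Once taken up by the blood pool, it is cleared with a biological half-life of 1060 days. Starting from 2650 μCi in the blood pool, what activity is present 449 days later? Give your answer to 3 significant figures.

629 μCi

1/t_eff = 1/t_phys + 1/t_biol = 1/272 + 1/1060 = 0.0046199 per day.
t_eff = 272 × 1060 / (272 + 1060) ≈ 216.46 days.
Remaining = 2650 × (1/2)^(449/216.46) = 2650 × (1/2)^2.0743 ≈ 629.24 μCi.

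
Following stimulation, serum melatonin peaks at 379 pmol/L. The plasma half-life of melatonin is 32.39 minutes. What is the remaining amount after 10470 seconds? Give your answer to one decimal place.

Convert the elapsed time: 10470 seconds = 174.5 minutes.
Number of half-lives: n = 174.5/32.39 ≈ 5.3875.
Remaining = 379 × (1/2)^5.3875 = 379 × 0.02389 ≈ 9.0542 pmol/L.

9.1 pmol/L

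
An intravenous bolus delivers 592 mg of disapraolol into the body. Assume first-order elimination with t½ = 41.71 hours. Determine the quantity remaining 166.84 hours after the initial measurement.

37 mg

Elapsed time is 4 half-lives (166.84/41.71).
Each half-life halves the amount: 592 × (1/2)^4 = 592/16 = 37 mg.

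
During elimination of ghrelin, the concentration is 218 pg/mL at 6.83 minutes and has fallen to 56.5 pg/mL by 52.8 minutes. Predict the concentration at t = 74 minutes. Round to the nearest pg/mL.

Over Δt = 52.8 − 6.83 = 45.97 minutes, the level fell by a factor of 218/56.5 ≈ 3.8584.
n = log₂(3.8584) ≈ 1.948 half-lives, so t½ = 45.97/1.948 ≈ 23.598 minutes.
From t = 52.8 to t = 74: 56.5 × (1/2)^((74−52.8)/23.598) ≈ 30.312 pg/mL.

30 pg/mL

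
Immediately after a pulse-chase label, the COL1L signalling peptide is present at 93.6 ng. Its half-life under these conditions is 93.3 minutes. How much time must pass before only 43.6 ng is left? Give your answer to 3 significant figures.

103 minutes

Fraction remaining = 43.6/93.6 ≈ 0.46581.
n = log₂(93.6/43.6) = ln(2.1468)/ln 2 ≈ 1.1022 half-lives.
t = n × t½ = 1.1022 × 93.3 ≈ 102.83 minutes.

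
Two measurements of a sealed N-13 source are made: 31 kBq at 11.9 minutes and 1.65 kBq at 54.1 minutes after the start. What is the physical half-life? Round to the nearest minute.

10 minutes

Over Δt = 54.1 − 11.9 = 42.2 minutes, the level fell by a factor of 31/1.65 ≈ 18.788.
n = log₂(18.788) ≈ 4.2317 half-lives, so t½ = 42.2/4.2317 ≈ 9.9723 minutes.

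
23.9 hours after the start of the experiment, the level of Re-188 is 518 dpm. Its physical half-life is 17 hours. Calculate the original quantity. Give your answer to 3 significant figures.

1370 dpm

Number of half-lives elapsed: n = 23.9/17 ≈ 1.4059.
A₀ = A × 2^n = 518 × 2^1.4059 = 518 × 2.6498 ≈ 1372.6 dpm.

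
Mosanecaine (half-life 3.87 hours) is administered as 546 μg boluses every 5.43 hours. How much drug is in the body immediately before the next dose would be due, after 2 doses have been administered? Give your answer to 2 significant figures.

280 μg

The 2 doses were given 10.86, 5.43 hours ago.
Total = 546·(1/2)^(10.86/3.87) + 546·(1/2)^(5.43/3.87)
      = 78.062 + 206.45 ≈ 284.51 μg.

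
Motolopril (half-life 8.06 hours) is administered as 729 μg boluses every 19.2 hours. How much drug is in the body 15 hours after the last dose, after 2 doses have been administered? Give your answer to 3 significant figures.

The 2 doses were given 34.2, 15 hours ago.
Total = 729·(1/2)^(34.2/8.06) + 729·(1/2)^(15/8.06)
      = 38.495 + 200.68 ≈ 239.17 μg.

239 μg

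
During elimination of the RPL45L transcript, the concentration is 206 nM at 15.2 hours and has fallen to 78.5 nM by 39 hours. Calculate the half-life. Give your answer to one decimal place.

17.1 hours

Over Δt = 39 − 15.2 = 23.8 hours, the level fell by a factor of 206/78.5 ≈ 2.6242.
n = log₂(2.6242) ≈ 1.3919 half-lives, so t½ = 23.8/1.3919 ≈ 17.099 hours.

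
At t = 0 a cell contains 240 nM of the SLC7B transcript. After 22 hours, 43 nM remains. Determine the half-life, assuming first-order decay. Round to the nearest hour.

9 hours

A/A₀ = 43/240 ≈ 0.17917.
n = log₂(5.5814) ≈ 2.4806 half-lives elapsed in 22 hours.
t½ = 22/2.4806 ≈ 8.8687 hours.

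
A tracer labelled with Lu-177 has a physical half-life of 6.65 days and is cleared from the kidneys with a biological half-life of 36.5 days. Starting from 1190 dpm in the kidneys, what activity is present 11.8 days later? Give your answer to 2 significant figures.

1/t_eff = 1/t_phys + 1/t_biol = 1/6.65 + 1/36.5 = 0.17777 per day.
t_eff = 6.65 × 36.5 / (6.65 + 36.5) ≈ 5.6251 days.
Remaining = 1190 × (1/2)^(11.8/5.6251) = 1190 × (1/2)^2.0977 ≈ 278.02 dpm.

280 dpm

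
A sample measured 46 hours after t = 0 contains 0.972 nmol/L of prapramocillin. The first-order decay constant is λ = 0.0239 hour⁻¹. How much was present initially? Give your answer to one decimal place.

2.9 nmol/L

t½ = ln 2 / λ = 0.69315 / 0.0239 ≈ 29.002 hours.
Number of half-lives elapsed: n = 46/29.002 ≈ 1.5861.
A₀ = A × 2^n = 0.972 × 2^1.5861 = 0.972 × 3.0024 ≈ 2.9183 nmol/L.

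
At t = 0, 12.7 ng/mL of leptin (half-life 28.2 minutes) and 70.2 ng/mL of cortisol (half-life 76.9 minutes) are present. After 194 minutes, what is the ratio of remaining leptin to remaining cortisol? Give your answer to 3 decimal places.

0.009

leptin: 12.7 × (1/2)^(194/28.2) = 12.7 × (1/2)^6.8794 ≈ 0.10787 ng/mL.
cortisol: 70.2 × (1/2)^(194/76.9) = 70.2 × (1/2)^2.5228 ≈ 12.216 ng/mL.
Ratio ≈ 0.10787 / 12.216 ≈ 0.0088303.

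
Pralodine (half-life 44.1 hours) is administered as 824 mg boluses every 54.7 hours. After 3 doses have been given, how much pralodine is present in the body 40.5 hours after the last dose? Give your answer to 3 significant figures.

699 mg

The 3 doses were given 149.9, 95.2, 40.5 hours ago.
Total = 824·(1/2)^(149.9/44.1) + 824·(1/2)^(95.2/44.1) + 824·(1/2)^(40.5/44.1)
      = 78.108 + 184.54 + 435.98 ≈ 698.63 mg.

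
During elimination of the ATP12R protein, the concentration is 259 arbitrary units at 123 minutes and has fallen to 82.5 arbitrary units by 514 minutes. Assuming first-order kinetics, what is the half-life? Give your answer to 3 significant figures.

Over Δt = 514 − 123 = 391 minutes, the level fell by a factor of 259/82.5 ≈ 3.1394.
n = log₂(3.1394) ≈ 1.6505 half-lives, so t½ = 391/1.6505 ≈ 236.9 minutes.

237 minutes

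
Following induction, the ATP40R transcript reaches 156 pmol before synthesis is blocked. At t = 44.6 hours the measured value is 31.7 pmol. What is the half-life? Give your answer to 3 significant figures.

A/A₀ = 31.7/156 ≈ 0.20321.
n = log₂(4.9211) ≈ 2.299 half-lives elapsed in 44.6 hours.
t½ = 44.6/2.299 ≈ 19.4 hours.

19.4 hours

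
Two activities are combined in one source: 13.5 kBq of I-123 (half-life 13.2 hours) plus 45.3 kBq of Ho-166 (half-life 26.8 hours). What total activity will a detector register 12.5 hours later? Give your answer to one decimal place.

I-123: 13.5 × (1/2)^(12.5/13.2) = 13.5 × (1/2)^0.94697 ≈ 7.0027 kBq.
Ho-166: 45.3 × (1/2)^(12.5/26.8) = 45.3 × (1/2)^0.46642 ≈ 32.786 kBq.
Total = 7.0027 + 32.786 ≈ 39.789 kBq.

39.8 kBq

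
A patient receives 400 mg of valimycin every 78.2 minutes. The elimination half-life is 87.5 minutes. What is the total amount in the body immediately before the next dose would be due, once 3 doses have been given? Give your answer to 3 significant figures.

394 mg

The 3 doses were given 234.6, 156.4, 78.2 minutes ago.
Total = 400·(1/2)^(234.6/87.5) + 400·(1/2)^(156.4/87.5) + 400·(1/2)^(78.2/87.5)
      = 62.367 + 115.88 + 215.29 ≈ 393.53 mg.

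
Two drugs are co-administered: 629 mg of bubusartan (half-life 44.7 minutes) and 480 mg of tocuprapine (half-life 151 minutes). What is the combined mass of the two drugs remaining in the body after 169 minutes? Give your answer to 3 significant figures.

267 mg

bubusartan: 629 × (1/2)^(169/44.7) = 629 × (1/2)^3.7808 ≈ 45.764 mg.
tocuprapine: 480 × (1/2)^(169/151) = 480 × (1/2)^1.1192 ≈ 220.97 mg.
Total = 45.764 + 220.97 ≈ 266.73 mg.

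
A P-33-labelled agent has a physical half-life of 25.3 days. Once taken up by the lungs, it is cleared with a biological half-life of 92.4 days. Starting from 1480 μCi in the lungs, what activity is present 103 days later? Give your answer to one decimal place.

1/t_eff = 1/t_phys + 1/t_biol = 1/25.3 + 1/92.4 = 0.050348 per day.
t_eff = 25.3 × 92.4 / (25.3 + 92.4) ≈ 19.862 days.
Remaining = 1480 × (1/2)^(103/19.862) = 1480 × (1/2)^5.1859 ≈ 40.659 μCi.

40.7 μCi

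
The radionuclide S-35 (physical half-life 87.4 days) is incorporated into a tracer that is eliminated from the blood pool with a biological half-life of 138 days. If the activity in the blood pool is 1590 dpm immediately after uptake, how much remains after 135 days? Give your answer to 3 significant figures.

1/t_eff = 1/t_phys + 1/t_biol = 1/87.4 + 1/138 = 0.018688 per day.
t_eff = 87.4 × 138 / (87.4 + 138) ≈ 53.51 days.
Remaining = 1590 × (1/2)^(135/53.51) = 1590 × (1/2)^2.5229 ≈ 276.65 dpm.

277 dpm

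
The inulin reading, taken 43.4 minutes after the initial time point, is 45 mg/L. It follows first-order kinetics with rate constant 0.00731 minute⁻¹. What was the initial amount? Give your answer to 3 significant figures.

61.8 mg/L

t½ = ln 2 / k = 0.69315 / 0.00731 ≈ 94.822 minutes.
Number of half-lives elapsed: n = 43.4/94.822 ≈ 0.4577.
A₀ = A × 2^n = 45 × 2^0.4577 = 45 × 1.3734 ≈ 61.801 mg/L.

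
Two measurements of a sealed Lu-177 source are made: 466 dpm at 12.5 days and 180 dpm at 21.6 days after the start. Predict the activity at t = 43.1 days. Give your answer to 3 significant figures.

Over Δt = 21.6 − 12.5 = 9.1 days, the level fell by a factor of 466/180 ≈ 2.5889.
n = log₂(2.5889) ≈ 1.3723 half-lives, so t½ = 9.1/1.3723 ≈ 6.631 days.
From t = 21.6 to t = 43.1: 180 × (1/2)^((43.1−21.6)/6.631) ≈ 19.021 dpm.

19.0 dpm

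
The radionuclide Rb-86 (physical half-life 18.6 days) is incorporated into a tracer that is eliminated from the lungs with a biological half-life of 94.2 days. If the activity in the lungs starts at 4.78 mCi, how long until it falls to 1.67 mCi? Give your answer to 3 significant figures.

1/t_eff = 1/t_phys + 1/t_biol = 1/18.6 + 1/94.2 = 0.064379 per day.
t_eff = 18.6 × 94.2 / (18.6 + 94.2) ≈ 15.533 days.
n = log₂(4.78/1.67) ≈ 1.5172; t = 1.5172 × 15.533 ≈ 23.566 days.

23.6 days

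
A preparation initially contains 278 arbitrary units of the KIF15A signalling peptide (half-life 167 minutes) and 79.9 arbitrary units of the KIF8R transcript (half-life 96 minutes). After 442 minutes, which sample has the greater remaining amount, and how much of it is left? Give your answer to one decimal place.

KIF15A signalling peptide, 44.4 arbitrary units

KIF15A signalling peptide: 278 × (1/2)^2.6467 ≈ 44.392 arbitrary units.
KIF8R transcript: 79.9 × (1/2)^4.6042 ≈ 3.2851 arbitrary units.
KIF15A signalling peptide has more remaining, at ≈ 44.392 arbitrary units.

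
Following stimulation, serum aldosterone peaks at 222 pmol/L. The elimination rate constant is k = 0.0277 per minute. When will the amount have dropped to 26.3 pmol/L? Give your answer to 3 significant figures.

77.0 minutes

t½ = ln 2 / k = 0.69315 / 0.0277 ≈ 25.023 minutes.
Fraction remaining = 26.3/222 ≈ 0.11847.
n = log₂(222/26.3) = ln(8.4411)/ln 2 ≈ 3.0774 half-lives.
t = n × t½ = 3.0774 × 25.023 ≈ 77.008 minutes.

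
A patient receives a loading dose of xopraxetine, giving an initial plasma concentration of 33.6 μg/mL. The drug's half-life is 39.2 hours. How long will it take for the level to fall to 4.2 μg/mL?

117.6 hours

4.2/33.6 = 1/8, so 3 half-lives have elapsed.
t = 3 × 39.2 = 117.6 hours.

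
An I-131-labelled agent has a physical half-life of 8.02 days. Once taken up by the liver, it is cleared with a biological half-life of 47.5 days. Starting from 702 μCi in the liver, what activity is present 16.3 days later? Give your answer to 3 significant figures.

135 μCi

1/t_eff = 1/t_phys + 1/t_biol = 1/8.02 + 1/47.5 = 0.14574 per day.
t_eff = 8.02 × 47.5 / (8.02 + 47.5) ≈ 6.8615 days.
Remaining = 702 × (1/2)^(16.3/6.8615) = 702 × (1/2)^2.3756 ≈ 135.27 μCi.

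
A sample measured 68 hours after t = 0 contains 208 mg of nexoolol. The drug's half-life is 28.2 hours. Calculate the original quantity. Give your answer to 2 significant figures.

Number of half-lives elapsed: n = 68/28.2 ≈ 2.4113.
A₀ = A × 2^n = 208 × 2^2.4113 = 208 × 5.3197 ≈ 1106.5 mg.

1100 mg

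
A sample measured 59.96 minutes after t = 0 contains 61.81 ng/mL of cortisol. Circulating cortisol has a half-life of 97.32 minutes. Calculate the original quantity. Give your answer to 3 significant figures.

Number of half-lives elapsed: n = 59.96/97.32 ≈ 0.61611.
A₀ = A × 2^n = 61.81 × 2^0.61611 = 61.81 × 1.5327 ≈ 94.739 ng/mL.

94.7 ng/mL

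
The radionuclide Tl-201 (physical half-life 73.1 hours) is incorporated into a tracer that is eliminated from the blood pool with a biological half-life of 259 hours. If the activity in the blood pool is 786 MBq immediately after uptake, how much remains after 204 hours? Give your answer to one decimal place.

65.8 MBq

1/t_eff = 1/t_phys + 1/t_biol = 1/73.1 + 1/259 = 0.017541 per hour.
t_eff = 73.1 × 259 / (73.1 + 259) ≈ 57.01 hours.
Remaining = 786 × (1/2)^(204/57.01) = 786 × (1/2)^3.5783 ≈ 65.801 MBq.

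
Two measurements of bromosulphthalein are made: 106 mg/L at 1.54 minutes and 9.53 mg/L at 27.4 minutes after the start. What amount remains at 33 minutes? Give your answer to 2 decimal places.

5.66 mg/L

Over Δt = 27.4 − 1.54 = 25.86 minutes, the level fell by a factor of 106/9.53 ≈ 11.123.
n = log₂(11.123) ≈ 3.4754 half-lives, so t½ = 25.86/3.4754 ≈ 7.4408 minutes.
From t = 27.4 to t = 33: 9.53 × (1/2)^((33−27.4)/7.4408) ≈ 5.6563 mg/L.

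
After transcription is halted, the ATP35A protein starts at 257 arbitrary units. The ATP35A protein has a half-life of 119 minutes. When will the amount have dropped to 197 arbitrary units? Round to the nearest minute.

Fraction remaining = 197/257 ≈ 0.76654.
n = log₂(257/197) = ln(1.3046)/ln 2 ≈ 0.38357 half-lives.
t = n × t½ = 0.38357 × 119 ≈ 45.645 minutes.

46 minutes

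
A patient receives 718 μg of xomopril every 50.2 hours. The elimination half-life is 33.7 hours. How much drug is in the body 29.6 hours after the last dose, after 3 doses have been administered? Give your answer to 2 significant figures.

The 3 doses were given 130, 79.8, 29.6 hours ago.
Total = 718·(1/2)^(130/33.7) + 718·(1/2)^(79.8/33.7) + 718·(1/2)^(29.6/33.7)
      = 49.531 + 139.09 + 390.59 ≈ 579.21 μg.

580 μg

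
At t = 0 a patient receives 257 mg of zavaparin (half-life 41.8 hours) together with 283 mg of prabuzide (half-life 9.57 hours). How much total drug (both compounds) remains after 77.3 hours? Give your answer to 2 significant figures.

zavaparin: 257 × (1/2)^(77.3/41.8) = 257 × (1/2)^1.8493 ≈ 71.325 mg.
prabuzide: 283 × (1/2)^(77.3/9.57) = 283 × (1/2)^8.0773 ≈ 1.0478 mg.
Total = 71.325 + 1.0478 ≈ 72.373 mg.

72 mg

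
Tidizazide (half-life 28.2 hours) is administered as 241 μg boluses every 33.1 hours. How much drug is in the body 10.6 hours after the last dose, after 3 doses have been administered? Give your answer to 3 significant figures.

305 μg

The 3 doses were given 76.8, 43.7, 10.6 hours ago.
Total = 241·(1/2)^(76.8/28.2) + 241·(1/2)^(43.7/28.2) + 241·(1/2)^(10.6/28.2)
      = 36.491 + 82.324 + 185.72 ≈ 304.54 μg.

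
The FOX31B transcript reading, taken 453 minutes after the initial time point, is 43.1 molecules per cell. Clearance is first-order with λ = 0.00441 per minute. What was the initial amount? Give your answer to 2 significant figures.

t½ = ln 2 / λ = 0.69315 / 0.00441 ≈ 157.18 minutes.
Number of half-lives elapsed: n = 453/157.18 ≈ 2.8821.
A₀ = A × 2^n = 43.1 × 2^2.8821 = 43.1 × 7.3723 ≈ 317.75 molecules per cell.

320 molecules per cell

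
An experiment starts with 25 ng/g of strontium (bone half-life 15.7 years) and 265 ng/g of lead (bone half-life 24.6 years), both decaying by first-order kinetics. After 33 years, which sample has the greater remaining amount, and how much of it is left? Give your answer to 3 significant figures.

lead, 105 ng/g

strontium: 25 × (1/2)^2.1019 ≈ 5.8237 ng/g.
lead: 265 × (1/2)^1.3415 ≈ 104.57 ng/g.
Lead has more remaining, at ≈ 104.57 ng/g.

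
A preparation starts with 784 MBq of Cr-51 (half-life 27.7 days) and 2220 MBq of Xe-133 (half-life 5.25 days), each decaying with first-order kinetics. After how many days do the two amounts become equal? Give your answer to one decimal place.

9.7 days

Set 784·(1/2)^(t/27.7) = 2220·(1/2)^(t/5.25).
Taking log₂: log₂(784/2220) = t·(1/27.7 − 1/5.25).
log₂(0.35315) = -1.5016; 1/27.7 − 1/5.25 = -0.15438.
t = -1.5016 / -0.15438 ≈ 9.7272 days.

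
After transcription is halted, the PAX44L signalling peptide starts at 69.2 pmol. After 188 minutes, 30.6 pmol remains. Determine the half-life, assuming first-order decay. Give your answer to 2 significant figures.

A/A₀ = 30.6/69.2 ≈ 0.4422.
n = log₂(2.2614) ≈ 1.1772 half-lives elapsed in 188 minutes.
t½ = 188/1.1772 ≈ 159.7 minutes.

160 minutes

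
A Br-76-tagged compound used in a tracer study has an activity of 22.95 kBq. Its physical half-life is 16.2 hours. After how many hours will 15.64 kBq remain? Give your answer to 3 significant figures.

8.96 hours

Fraction remaining = 15.64/22.95 ≈ 0.68148.
n = log₂(22.95/15.64) = ln(1.4674)/ln 2 ≈ 0.55325 half-lives.
t = n × t½ = 0.55325 × 16.2 ≈ 8.9627 hours.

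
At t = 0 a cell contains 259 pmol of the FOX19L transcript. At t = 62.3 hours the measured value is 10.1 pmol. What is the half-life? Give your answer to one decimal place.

A/A₀ = 10.1/259 ≈ 0.038996.
n = log₂(25.644) ≈ 4.6805 half-lives elapsed in 62.3 hours.
t½ = 62.3/4.6805 ≈ 13.31 hours.

13.3 hours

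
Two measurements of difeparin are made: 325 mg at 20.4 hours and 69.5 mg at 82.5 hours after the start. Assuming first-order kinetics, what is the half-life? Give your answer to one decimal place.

27.9 hours

Over Δt = 82.5 − 20.4 = 62.1 hours, the level fell by a factor of 325/69.5 ≈ 4.6763.
n = log₂(4.6763) ≈ 2.2254 half-lives, so t½ = 62.1/2.2254 ≈ 27.906 hours.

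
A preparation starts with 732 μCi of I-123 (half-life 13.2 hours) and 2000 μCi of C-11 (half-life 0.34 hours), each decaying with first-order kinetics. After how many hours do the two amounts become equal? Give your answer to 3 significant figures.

0.506 hours

Set 732·(1/2)^(t/13.2) = 2000·(1/2)^(t/0.34).
Taking log₂: log₂(732/2000) = t·(1/13.2 − 1/0.34).
log₂(0.366) = -1.4501; 1/13.2 − 1/0.34 = -2.8654.
t = -1.4501 / -2.8654 ≈ 0.50606 hours.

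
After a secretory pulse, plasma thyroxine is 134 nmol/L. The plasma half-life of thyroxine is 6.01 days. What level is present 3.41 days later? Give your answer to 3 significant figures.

Number of half-lives: n = 3.41/6.01 ≈ 0.56739.
Remaining = 134 × (1/2)^0.56739 = 134 × 0.67484 ≈ 90.428 nmol/L.

90.4 nmol/L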